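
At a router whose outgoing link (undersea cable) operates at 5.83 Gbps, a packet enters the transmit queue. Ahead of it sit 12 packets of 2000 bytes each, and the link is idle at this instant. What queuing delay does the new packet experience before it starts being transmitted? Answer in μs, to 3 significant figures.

32.9 μs

Each queued packet: L/R = 16000/5830000000 = 2.74443 μs.
12 queued → 32.9331 μs.
Queuing delay = 32.9 μs.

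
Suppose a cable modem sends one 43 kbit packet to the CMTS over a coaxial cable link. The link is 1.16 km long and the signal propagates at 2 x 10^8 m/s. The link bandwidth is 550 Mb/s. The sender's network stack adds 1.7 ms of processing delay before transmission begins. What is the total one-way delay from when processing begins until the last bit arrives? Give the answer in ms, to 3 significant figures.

L = 43000 bits.
Transmission delay = L/R = 43000 / 550000000 = 0.0781818 ms.
Propagation delay = d/s = 1160 m / 200000000 m/s = 0.0058 ms.
Plus processing delay 1.7 ms = 1.7 ms.
Total = 1.78 ms.

1.78 ms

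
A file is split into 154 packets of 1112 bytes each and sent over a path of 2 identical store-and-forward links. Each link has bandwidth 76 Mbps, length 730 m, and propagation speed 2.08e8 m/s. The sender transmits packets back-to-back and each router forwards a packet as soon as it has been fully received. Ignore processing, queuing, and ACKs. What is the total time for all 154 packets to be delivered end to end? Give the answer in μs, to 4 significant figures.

Per-hop transmission t_tx = L/R = 8896/76000000 = 117.053 μs.
Per-hop propagation t_prop = 730/208000000 = 3.50962 μs.
Pipeline fill: first packet needs 2·t_tx to clear all hops; remaining 153 packets each add one t_tx.
Total = (2+154-1)·t_tx + 2·t_prop = 155·117.053 + 2·3.50962 = 18150 μs.

18150 μs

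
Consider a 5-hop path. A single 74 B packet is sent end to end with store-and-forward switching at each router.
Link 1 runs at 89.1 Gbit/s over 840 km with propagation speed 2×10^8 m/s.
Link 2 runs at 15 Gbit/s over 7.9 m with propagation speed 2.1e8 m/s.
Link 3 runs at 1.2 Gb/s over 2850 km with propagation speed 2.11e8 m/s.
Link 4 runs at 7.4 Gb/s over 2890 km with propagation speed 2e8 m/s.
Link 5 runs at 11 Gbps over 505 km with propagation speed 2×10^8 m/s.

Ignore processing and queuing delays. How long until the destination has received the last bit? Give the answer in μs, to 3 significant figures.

L = 74 × 8 = 592 bits.
Transmission delays (L/R per hop): 0.00664422, 0.0394667, 0.493333, 0.08, 0.0538182 μs; sum = 0.673262 μs.
Propagation delays (d/s per hop): 4200, 0.037619, 13507.1, 14450, 2525 μs; sum = 34682.1 μs.
End-to-end = 34700 μs.

34700 μs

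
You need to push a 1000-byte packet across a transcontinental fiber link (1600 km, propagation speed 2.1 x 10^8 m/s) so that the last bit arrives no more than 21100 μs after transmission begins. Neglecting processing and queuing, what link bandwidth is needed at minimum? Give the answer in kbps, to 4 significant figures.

L = 8000 bits.
Propagation delay = 1600000 / 210000000 = 7619.05 μs.
Transmission budget = 21100 − 7619.05 = 13481 μs.
R ≥ L / t_tx = 8000 bits / 0.013481 s = 593.4 kbps.

593.4 kbps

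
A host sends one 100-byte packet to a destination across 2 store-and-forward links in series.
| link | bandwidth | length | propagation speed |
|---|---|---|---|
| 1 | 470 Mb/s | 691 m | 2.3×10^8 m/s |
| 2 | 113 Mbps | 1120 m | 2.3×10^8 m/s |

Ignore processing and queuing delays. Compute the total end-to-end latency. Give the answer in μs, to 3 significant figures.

16.7 μs

L = 100 × 8 = 800 bits.
Transmission delays (L/R per hop): 1.70213, 7.07965 μs; sum = 8.78177 μs.
Propagation delays (d/s per hop): 3.00435, 4.86957 μs; sum = 7.87391 μs.
End-to-end = 16.7 μs.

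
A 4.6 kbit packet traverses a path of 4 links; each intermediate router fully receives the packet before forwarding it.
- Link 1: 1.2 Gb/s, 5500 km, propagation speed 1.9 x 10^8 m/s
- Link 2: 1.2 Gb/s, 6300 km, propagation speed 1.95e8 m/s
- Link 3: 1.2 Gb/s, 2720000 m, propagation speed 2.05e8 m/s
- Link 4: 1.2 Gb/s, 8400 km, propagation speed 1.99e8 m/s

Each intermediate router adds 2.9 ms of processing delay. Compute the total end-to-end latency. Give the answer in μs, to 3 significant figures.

125000 μs

L = 4600 bits.
Transmission delay per hop = L/R = 4600/1200000000 = 3.83333 μs; 4 hops → 15.3333 μs.
Propagation delays (d/s per hop): 28947.4, 32307.7, 13268.3, 42211.1 μs; sum = 116734 μs.
Processing at 3 router(s): 3 × 2.9 ms = 8700 μs.
End-to-end = 125000 μs.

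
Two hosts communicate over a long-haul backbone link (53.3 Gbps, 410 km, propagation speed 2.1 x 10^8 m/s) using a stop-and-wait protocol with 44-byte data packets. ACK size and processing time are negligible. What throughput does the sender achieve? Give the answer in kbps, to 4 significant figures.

t_tx = L/R = 352/53300000000 = 6.60413e-09 s.
t_prop = 410000/210000000 = 0.00195238 s; RTT = 0.00390476 s.
Cycle = t_tx + RTT = 0.00390477 s.
Throughput = L / cycle = 352 / 0.00390477 = 90.15 kbps.

90.15 kbps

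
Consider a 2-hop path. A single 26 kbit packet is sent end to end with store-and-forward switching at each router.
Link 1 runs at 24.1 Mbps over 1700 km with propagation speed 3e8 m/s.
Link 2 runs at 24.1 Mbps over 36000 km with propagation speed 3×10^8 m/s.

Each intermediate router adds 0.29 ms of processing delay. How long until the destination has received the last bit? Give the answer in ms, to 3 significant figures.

128 ms

L = 26000 bits.
Transmission delay per hop = L/R = 26000/24100000 = 1.07884 ms; 2 hops → 2.15768 ms.
Propagation delays (d/s per hop): 5.66667, 120 ms; sum = 125.667 ms.
Processing at 1 router(s): 1 × 0.29 ms = 0.29 ms.
End-to-end = 128 ms.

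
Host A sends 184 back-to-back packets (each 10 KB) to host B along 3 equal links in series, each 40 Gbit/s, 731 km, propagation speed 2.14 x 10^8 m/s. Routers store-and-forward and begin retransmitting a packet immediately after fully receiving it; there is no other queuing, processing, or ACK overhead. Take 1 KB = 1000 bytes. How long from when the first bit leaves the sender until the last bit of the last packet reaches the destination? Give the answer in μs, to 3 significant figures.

Per-hop transmission t_tx = L/R = 80000/40000000000 = 2 μs.
Per-hop propagation t_prop = 731000/214000000 = 3415.89 μs.
Pipeline fill: first packet needs 3·t_tx to clear all hops; remaining 183 packets each add one t_tx.
Total = (3+184-1)·t_tx + 3·t_prop = 186·2 + 3·3415.89 = 10600 μs.

10600 μs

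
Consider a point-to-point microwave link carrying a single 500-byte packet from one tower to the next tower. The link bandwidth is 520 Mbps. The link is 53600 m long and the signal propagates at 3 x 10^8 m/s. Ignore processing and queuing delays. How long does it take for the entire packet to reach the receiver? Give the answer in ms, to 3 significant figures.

0.186 ms

L = 500 × 8 = 4000 bits.
Transmission delay = L/R = 4000 / 520000000 = 0.00769231 ms.
Propagation delay = d/s = 53600 m / 300000000 m/s = 0.178667 ms.
Total = 0.186 ms.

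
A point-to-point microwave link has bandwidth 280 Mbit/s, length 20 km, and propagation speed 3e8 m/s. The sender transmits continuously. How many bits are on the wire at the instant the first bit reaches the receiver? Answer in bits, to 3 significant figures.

Propagation delay = 20000 / 300000000 = 6.66667e-05 s.
BDP = R × t_prop = 280000000 × 6.66667e-05 = 18666.7 bits.

18700 bits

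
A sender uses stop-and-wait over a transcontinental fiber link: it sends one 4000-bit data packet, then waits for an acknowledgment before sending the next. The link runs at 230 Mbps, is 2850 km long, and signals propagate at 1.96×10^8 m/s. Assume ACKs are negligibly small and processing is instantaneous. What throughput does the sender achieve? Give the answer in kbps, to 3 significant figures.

t_tx = L/R = 4000/230000000 = 1.73913e-05 s.
t_prop = 2850000/196000000 = 0.0145408 s; RTT = 0.0290816 s.
Cycle = t_tx + RTT = 0.029099 s.
Throughput = L / cycle = 4000 / 0.029099 = 137 kbps.

137 kbps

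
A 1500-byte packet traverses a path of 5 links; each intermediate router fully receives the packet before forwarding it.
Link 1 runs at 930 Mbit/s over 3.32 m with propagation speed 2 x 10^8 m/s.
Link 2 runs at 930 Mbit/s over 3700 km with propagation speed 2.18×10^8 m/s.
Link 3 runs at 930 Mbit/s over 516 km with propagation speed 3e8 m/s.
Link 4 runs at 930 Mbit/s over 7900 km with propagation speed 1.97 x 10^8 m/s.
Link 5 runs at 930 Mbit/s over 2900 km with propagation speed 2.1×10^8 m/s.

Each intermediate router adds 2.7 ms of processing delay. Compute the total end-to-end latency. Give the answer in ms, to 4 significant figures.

83.47 ms

L = 1500 × 8 = 12000 bits.
Transmission delay per hop = L/R = 12000/930000000 = 0.0129032 ms; 5 hops → 0.0645161 ms.
Propagation delays (d/s per hop): 1.66e-05, 16.9725, 1.72, 40.1015, 13.8095 ms; sum = 72.6035 ms.
Processing at 4 router(s): 4 × 2.7 ms = 10.8 ms.
End-to-end = 83.47 ms.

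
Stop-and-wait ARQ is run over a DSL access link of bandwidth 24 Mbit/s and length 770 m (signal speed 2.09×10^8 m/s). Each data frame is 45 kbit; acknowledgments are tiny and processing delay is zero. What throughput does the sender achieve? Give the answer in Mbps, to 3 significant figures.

23.9 Mbps

t_tx = L/R = 45000/24000000 = 0.001875 s.
t_prop = 770/209000000 = 3.68421e-06 s; RTT = 7.36842e-06 s.
Cycle = t_tx + RTT = 0.00188237 s.
Throughput = L / cycle = 45000 / 0.00188237 = 23.9 Mbps.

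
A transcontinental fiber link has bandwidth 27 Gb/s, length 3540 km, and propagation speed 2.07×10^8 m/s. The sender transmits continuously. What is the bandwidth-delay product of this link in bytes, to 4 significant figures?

Propagation delay = 3540000 / 2.07e+08 = 0.0171014 s.
BDP = R × t_prop = 27000000000 × 0.0171014 = 461739000 bits.
In bytes: 461739000/8 = 57720000 bytes.

57720000 bytes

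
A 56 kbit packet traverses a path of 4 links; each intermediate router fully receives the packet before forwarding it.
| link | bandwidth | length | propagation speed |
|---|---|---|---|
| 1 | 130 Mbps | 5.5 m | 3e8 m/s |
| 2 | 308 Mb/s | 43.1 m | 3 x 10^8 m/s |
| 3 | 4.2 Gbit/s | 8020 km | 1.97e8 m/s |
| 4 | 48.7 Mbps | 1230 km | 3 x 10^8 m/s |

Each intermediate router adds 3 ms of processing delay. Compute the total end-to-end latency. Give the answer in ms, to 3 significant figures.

L = 56000 bits.
Transmission delays (L/R per hop): 0.430769, 0.181818, 0.0133333, 1.1499 ms; sum = 1.77582 ms.
Propagation delays (d/s per hop): 1.83333e-05, 0.000143667, 40.7107, 4.1 ms; sum = 44.8108 ms.
Processing at 3 router(s): 3 × 3 ms = 9 ms.
End-to-end = 55.6 ms.

55.6 ms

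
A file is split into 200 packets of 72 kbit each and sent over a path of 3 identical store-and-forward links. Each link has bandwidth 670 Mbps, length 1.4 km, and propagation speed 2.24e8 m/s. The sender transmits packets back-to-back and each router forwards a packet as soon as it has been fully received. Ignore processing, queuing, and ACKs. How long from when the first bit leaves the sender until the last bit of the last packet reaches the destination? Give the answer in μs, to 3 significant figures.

21700 μs

Per-hop transmission t_tx = L/R = 72000/670000000 = 107.463 μs.
Per-hop propagation t_prop = 1400/2.24e+08 = 6.25 μs.
Pipeline fill: first packet needs 3·t_tx to clear all hops; remaining 199 packets each add one t_tx.
Total = (3+200-1)·t_tx + 3·t_prop = 202·107.463 + 3·6.25 = 21700 μs.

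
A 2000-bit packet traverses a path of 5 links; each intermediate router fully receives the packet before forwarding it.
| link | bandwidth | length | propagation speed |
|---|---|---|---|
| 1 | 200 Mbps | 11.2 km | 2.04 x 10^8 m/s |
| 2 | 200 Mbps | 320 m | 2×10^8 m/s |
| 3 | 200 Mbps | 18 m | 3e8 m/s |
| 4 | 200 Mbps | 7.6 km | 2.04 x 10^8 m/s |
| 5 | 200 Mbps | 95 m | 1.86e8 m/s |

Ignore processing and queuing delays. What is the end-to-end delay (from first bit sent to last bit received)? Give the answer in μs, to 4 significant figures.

Transmission delay per hop = L/R = 2000/200000000 = 10 μs; 5 hops → 50 μs.
Propagation delays (d/s per hop): 54.902, 1.6, 0.06, 37.2549, 0.510753 μs; sum = 94.3276 μs.
End-to-end = 144.3 μs.

144.3 μs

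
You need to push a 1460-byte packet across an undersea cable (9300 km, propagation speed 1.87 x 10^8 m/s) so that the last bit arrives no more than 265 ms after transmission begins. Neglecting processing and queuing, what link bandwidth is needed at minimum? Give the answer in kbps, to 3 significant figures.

L = 11680 bits.
Propagation delay = 9300000 / 187000000 = 49.7326 ms.
Transmission budget = 265 − 49.7326 = 215.267 ms.
R ≥ L / t_tx = 11680 bits / 0.215267 s = 54.3 kbps.

54.3 kbps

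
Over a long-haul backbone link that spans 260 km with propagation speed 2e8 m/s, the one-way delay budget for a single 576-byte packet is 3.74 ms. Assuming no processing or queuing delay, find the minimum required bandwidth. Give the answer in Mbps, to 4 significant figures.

1.889 Mbps

L = 4608 bits.
Propagation delay = 260000 / 200000000 = 1.3 ms.
Transmission budget = 3.74 − 1.3 = 2.44 ms.
R ≥ L / t_tx = 4608 bits / 0.00244 s = 1.889 Mbps.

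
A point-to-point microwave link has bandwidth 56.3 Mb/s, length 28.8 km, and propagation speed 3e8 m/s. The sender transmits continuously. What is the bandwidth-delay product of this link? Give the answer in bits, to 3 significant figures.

Propagation delay = 28800 / 300000000 = 9.6e-05 s.
BDP = R × t_prop = 56300000 × 9.6e-05 = 5404.8 bits.

5400 bits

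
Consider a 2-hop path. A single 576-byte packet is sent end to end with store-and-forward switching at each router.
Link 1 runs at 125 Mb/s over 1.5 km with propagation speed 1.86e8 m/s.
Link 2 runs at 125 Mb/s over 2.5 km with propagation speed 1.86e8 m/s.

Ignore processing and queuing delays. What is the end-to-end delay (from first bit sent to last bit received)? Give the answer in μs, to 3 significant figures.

L = 576 × 8 = 4608 bits.
Transmission delay per hop = L/R = 4608/125000000 = 36.864 μs; 2 hops → 73.728 μs.
Propagation delays (d/s per hop): 8.06452, 13.4409 μs; sum = 21.5054 μs.
End-to-end = 95.2 μs.

95.2 μs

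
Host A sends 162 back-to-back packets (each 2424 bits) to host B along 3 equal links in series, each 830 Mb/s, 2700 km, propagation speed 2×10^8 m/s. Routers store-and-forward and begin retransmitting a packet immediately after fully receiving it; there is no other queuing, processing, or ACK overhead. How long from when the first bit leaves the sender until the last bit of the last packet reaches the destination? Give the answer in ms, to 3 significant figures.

Per-hop transmission t_tx = L/R = 2424/830000000 = 0.00292048 ms.
Per-hop propagation t_prop = 2700000/200000000 = 13.5 ms.
Pipeline fill: first packet needs 3·t_tx to clear all hops; remaining 161 packets each add one t_tx.
Total = (3+162-1)·t_tx + 3·t_prop = 164·0.00292048 + 3·13.5 = 41.0 ms.

41.0 ms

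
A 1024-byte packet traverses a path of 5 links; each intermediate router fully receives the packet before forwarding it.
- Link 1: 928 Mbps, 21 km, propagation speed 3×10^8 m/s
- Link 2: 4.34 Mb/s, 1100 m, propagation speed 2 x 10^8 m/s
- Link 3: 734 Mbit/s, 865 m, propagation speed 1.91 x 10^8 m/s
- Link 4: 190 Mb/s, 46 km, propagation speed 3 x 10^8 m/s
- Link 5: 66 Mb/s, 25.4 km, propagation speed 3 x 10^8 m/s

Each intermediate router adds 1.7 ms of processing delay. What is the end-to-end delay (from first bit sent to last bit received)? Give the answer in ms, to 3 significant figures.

9.19 ms

L = 1024 × 8 = 8192 bits.
Transmission delays (L/R per hop): 0.00882759, 1.88756, 0.0111608, 0.0431158, 0.124121 ms; sum = 2.07478 ms.
Propagation delays (d/s per hop): 0.07, 0.0055, 0.0045288, 0.153333, 0.0846667 ms; sum = 0.318029 ms.
Processing at 4 router(s): 4 × 1.7 ms = 6.8 ms.
End-to-end = 9.19 ms.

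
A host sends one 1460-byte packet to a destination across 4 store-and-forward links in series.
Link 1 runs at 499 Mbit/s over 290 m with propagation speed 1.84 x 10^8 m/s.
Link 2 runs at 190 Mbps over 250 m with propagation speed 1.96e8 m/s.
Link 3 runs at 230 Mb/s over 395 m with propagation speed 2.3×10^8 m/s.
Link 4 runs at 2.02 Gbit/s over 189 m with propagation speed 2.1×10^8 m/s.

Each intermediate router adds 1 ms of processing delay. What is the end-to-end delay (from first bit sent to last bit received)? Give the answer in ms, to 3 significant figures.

3.15 ms

L = 1460 × 8 = 11680 bits.
Transmission delays (L/R per hop): 0.0234068, 0.0614737, 0.0507826, 0.00578218 ms; sum = 0.141445 ms.
Propagation delays (d/s per hop): 0.00157609, 0.00127551, 0.00171739, 0.0009 ms; sum = 0.00546899 ms.
Processing at 3 router(s): 3 × 1 ms = 3 ms.
End-to-end = 3.15 ms.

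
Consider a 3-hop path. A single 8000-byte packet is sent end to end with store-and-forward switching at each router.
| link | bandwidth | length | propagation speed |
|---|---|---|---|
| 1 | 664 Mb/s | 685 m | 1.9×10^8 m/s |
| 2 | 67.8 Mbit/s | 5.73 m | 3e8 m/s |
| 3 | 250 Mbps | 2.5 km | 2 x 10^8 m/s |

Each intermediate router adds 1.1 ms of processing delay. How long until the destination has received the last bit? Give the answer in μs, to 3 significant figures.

3510 μs

L = 8000 × 8 = 64000 bits.
Transmission delays (L/R per hop): 96.3855, 943.953, 256 μs; sum = 1296.34 μs.
Propagation delays (d/s per hop): 3.60526, 0.0191, 12.5 μs; sum = 16.1244 μs.
Processing at 2 router(s): 2 × 1.1 ms = 2200 μs.
End-to-end = 3510 μs.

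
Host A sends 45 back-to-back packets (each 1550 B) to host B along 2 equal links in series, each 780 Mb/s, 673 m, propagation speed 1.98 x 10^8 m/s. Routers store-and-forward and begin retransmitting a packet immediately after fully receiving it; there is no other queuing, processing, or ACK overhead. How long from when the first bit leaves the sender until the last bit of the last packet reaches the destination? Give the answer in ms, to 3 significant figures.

0.738 ms

Per-hop transmission t_tx = L/R = 12400/780000000 = 0.0158974 ms.
Per-hop propagation t_prop = 673/198000000 = 0.00339899 ms.
Pipeline fill: first packet needs 2·t_tx to clear all hops; remaining 44 packets each add one t_tx.
Total = (2+45-1)·t_tx + 2·t_prop = 46·0.0158974 + 2·0.00339899 = 0.738 ms.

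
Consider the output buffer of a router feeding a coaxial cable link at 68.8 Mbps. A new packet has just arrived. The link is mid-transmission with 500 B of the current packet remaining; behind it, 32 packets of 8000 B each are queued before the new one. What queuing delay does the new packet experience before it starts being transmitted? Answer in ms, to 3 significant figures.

29.8 ms

Each queued packet: L/R = 64000/68800000 = 0.930233 ms.
32 queued → 29.7674 ms.
Plus remaining 4000 bits of current packet: 0.0581395 ms.
Queuing delay = 29.8 ms.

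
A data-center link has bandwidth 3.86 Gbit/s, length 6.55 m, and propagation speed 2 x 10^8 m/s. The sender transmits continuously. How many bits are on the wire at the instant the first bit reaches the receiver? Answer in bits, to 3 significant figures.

126 bits

Propagation delay = 6.55 / 200000000 = 3.275e-08 s.
BDP = R × t_prop = 3860000000 × 3.275e-08 = 126.415 bits.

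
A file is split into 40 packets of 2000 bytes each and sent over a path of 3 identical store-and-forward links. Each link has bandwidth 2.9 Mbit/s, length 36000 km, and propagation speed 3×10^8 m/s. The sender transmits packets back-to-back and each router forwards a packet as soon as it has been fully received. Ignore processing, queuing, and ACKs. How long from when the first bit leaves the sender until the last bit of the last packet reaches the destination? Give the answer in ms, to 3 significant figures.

592 ms

Per-hop transmission t_tx = L/R = 16000/2900000 = 5.51724 ms.
Per-hop propagation t_prop = 36000000/300000000 = 120 ms.
Pipeline fill: first packet needs 3·t_tx to clear all hops; remaining 39 packets each add one t_tx.
Total = (3+40-1)·t_tx + 3·t_prop = 42·5.51724 + 3·120 = 592 ms.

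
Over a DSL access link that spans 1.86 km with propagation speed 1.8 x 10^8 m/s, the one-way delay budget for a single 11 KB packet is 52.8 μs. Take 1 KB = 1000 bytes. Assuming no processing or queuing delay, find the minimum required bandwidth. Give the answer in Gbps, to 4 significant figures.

2.072 Gbps

L = 88000 bits.
Propagation delay = 1860 / 180000000 = 10.3333 μs.
Transmission budget = 52.8 − 10.3333 = 42.4667 μs.
R ≥ L / t_tx = 88000 bits / 4.24667e-05 s = 2.072 Gbps.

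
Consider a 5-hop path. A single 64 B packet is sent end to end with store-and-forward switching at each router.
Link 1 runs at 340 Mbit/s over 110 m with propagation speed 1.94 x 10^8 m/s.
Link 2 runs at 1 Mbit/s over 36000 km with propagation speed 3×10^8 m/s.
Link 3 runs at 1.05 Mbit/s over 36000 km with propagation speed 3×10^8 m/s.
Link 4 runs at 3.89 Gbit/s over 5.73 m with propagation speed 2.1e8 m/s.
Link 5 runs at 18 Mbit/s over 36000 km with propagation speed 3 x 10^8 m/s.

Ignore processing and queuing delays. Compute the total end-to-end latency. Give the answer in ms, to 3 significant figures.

L = 64 × 8 = 512 bits.
Transmission delays (L/R per hop): 0.00150588, 0.512, 0.487619, 0.00013162, 0.0284444 ms; sum = 1.0297 ms.
Propagation delays (d/s per hop): 0.00056701, 120, 120, 2.72857e-05, 120 ms; sum = 360.001 ms.
End-to-end = 361 ms.

361 ms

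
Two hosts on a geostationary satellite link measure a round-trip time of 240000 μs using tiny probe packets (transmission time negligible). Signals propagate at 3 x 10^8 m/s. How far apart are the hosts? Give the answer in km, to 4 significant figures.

36000 km

One-way propagation = RTT/2 = 120000 μs.
d = s × t = 300000000 × 0.12 = 36000 km.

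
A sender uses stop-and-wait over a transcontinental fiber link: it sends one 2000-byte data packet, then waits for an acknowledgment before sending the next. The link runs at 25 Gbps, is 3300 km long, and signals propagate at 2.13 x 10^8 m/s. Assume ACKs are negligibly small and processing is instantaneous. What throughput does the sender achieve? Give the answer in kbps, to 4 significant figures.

516.4 kbps

t_tx = L/R = 16000/25000000000 = 6.4e-07 s.
t_prop = 3300000/213000000 = 0.015493 s; RTT = 0.0309859 s.
Cycle = t_tx + RTT = 0.0309866 s.
Throughput = L / cycle = 16000 / 0.0309866 = 516.4 kbps.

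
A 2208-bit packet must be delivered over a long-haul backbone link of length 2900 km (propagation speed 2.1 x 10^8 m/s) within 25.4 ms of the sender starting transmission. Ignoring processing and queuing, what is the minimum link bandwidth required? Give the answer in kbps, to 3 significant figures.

191 kbps

Propagation delay = 2900000 / 210000000 = 13.8095 ms.
Transmission budget = 25.4 − 13.8095 = 11.5905 ms.
R ≥ L / t_tx = 2208 bits / 0.0115905 s = 191 kbps.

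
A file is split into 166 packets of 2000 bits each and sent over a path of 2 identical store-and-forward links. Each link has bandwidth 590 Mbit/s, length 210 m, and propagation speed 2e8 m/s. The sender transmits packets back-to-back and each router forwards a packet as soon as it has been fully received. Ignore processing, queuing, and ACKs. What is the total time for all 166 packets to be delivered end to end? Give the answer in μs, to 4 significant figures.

Per-hop transmission t_tx = L/R = 2000/590000000 = 3.38983 μs.
Per-hop propagation t_prop = 210/200000000 = 1.05 μs.
Pipeline fill: first packet needs 2·t_tx to clear all hops; remaining 165 packets each add one t_tx.
Total = (2+166-1)·t_tx + 2·t_prop = 167·3.38983 + 2·1.05 = 568.2 μs.

568.2 μs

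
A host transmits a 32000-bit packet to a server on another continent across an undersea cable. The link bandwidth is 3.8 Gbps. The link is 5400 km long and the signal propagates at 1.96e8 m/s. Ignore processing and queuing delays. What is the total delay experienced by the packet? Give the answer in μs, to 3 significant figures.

Transmission delay = L/R = 32000 / 3800000000 = 8.42105 μs.
Propagation delay = d/s = 5400000 m / 196000000 m/s = 27551 μs.
Total = 27600 μs.

27600 μs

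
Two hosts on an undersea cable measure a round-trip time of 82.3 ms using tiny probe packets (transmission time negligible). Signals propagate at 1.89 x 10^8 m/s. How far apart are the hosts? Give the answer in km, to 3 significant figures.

One-way propagation = RTT/2 = 41.15 ms.
d = s × t = 189000000 × 0.04115 = 7780 km.

7780 km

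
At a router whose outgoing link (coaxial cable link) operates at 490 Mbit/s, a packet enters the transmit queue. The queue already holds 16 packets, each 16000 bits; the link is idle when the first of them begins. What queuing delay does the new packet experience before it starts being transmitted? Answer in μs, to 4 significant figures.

522.4 μs

Each queued packet: L/R = 16000/490000000 = 32.6531 μs.
16 queued → 522.449 μs.
Queuing delay = 522.4 μs.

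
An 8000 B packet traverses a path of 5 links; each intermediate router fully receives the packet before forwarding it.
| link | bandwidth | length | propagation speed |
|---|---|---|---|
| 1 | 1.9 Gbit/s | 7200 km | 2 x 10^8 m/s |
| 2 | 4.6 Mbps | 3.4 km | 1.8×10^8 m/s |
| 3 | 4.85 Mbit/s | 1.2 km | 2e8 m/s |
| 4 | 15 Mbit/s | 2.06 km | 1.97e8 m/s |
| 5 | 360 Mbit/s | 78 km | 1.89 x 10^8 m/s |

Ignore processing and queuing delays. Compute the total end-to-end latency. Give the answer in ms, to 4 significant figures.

68.04 ms

L = 8000 × 8 = 64000 bits.
Transmission delays (L/R per hop): 0.0336842, 13.913, 13.1959, 4.26667, 0.177778 ms; sum = 31.587 ms.
Propagation delays (d/s per hop): 36, 0.0188889, 0.006, 0.0104569, 0.412698 ms; sum = 36.448 ms.
End-to-end = 68.04 ms.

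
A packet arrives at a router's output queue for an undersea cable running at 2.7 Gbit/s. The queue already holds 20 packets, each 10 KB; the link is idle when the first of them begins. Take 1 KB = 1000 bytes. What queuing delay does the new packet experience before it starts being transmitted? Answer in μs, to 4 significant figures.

Each queued packet: L/R = 80000/2700000000 = 29.6296 μs.
20 queued → 592.593 μs.
Queuing delay = 592.6 μs.

592.6 μs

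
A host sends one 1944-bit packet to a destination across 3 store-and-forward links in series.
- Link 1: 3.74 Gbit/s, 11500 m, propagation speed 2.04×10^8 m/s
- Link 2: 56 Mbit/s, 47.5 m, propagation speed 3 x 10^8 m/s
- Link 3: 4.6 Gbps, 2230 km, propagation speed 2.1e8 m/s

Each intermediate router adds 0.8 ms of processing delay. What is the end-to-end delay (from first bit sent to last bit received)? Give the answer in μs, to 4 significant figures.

Transmission delays (L/R per hop): 0.519786, 34.7143, 0.422609 μs; sum = 35.6567 μs.
Propagation delays (d/s per hop): 56.3725, 0.158333, 10619 μs; sum = 10675.6 μs.
Processing at 2 router(s): 2 × 0.8 ms = 1600 μs.
End-to-end = 12310 μs.

12310 μs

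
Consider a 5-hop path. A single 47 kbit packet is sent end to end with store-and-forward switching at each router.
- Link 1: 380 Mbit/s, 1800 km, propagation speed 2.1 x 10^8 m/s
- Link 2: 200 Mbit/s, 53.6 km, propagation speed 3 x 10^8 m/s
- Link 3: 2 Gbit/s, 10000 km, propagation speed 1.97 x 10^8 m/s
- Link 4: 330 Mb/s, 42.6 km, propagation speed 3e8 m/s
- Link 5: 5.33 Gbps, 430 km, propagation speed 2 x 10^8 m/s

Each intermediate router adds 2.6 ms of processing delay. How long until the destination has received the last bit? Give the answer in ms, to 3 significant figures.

72.7 ms

L = 47000 bits.
Transmission delays (L/R per hop): 0.123684, 0.235, 0.0235, 0.142424, 0.00881801 ms; sum = 0.533426 ms.
Propagation delays (d/s per hop): 8.57143, 0.178667, 50.7614, 0.142, 2.15 ms; sum = 61.8035 ms.
Processing at 4 router(s): 4 × 2.6 ms = 10.4 ms.
End-to-end = 72.7 ms.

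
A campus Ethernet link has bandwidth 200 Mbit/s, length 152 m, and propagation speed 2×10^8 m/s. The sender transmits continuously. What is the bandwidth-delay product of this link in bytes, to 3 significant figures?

19.0 bytes

Propagation delay = 152 / 200000000 = 7.6e-07 s.
BDP = R × t_prop = 200000000 × 7.6e-07 = 152 bits.
In bytes: 152/8 = 19.0 bytes.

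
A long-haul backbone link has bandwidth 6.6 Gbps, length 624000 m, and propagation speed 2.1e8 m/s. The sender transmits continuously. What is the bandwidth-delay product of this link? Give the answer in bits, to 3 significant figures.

19600000 bits

Propagation delay = 624000 / 210000000 = 0.00297143 s.
BDP = R × t_prop = 6600000000 × 0.00297143 = 19611400 bits.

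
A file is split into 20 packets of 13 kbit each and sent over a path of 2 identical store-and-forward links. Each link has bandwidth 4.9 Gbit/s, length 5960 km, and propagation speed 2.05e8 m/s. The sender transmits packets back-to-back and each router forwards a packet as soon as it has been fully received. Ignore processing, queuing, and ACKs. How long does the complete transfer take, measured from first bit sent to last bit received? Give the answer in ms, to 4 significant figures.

Per-hop transmission t_tx = L/R = 13000/4900000000 = 0.00265306 ms.
Per-hop propagation t_prop = 5960000/2.05e+08 = 29.0732 ms.
Pipeline fill: first packet needs 2·t_tx to clear all hops; remaining 19 packets each add one t_tx.
Total = (2+20-1)·t_tx + 2·t_prop = 21·0.00265306 + 2·29.0732 = 58.20 ms.

58.20 ms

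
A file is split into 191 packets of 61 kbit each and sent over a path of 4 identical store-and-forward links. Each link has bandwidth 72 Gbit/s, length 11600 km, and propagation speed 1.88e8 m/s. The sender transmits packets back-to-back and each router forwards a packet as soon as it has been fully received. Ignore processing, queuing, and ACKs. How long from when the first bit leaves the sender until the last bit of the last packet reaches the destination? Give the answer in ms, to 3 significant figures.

247 ms

Per-hop transmission t_tx = L/R = 61000/72000000000 = 0.000847222 ms.
Per-hop propagation t_prop = 11600000/188000000 = 61.7021 ms.
Pipeline fill: first packet needs 4·t_tx to clear all hops; remaining 190 packets each add one t_tx.
Total = (4+191-1)·t_tx + 4·t_prop = 194·0.000847222 + 4·61.7021 = 247 ms.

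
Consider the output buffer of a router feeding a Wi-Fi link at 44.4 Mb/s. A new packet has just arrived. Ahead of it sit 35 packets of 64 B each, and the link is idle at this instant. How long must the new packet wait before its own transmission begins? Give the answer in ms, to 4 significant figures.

Each queued packet: L/R = 512/44400000 = 0.0115315 ms.
35 queued → 0.403604 ms.
Queuing delay = 0.4036 ms.

0.4036 ms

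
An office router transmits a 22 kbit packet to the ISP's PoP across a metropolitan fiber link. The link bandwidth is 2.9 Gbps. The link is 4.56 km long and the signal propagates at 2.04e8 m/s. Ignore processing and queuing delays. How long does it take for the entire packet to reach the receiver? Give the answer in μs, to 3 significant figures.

L = 22000 bits.
Transmission delay = L/R = 22000 / 2900000000 = 7.58621 μs.
Propagation delay = d/s = 4560 m / 204000000 m/s = 22.3529 μs.
Total = 29.9 μs.

29.9 μs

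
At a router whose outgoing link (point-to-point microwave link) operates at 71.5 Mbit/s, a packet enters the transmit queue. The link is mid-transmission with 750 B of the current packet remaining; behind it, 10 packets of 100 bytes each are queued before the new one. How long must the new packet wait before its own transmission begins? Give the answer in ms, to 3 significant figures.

Each queued packet: L/R = 800/71500000 = 0.0111888 ms.
10 queued → 0.111888 ms.
Plus remaining 6000 bits of current packet: 0.0839161 ms.
Queuing delay = 0.196 ms.

0.196 ms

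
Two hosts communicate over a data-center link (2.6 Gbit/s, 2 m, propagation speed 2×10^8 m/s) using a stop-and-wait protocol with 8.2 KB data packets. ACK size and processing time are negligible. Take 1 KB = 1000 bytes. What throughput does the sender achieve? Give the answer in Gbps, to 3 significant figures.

2.60 Gbps

t_tx = L/R = 65600/2600000000 = 2.52308e-05 s.
t_prop = 2/200000000 = 1e-08 s; RTT = 2e-08 s.
Cycle = t_tx + RTT = 2.52508e-05 s.
Throughput = L / cycle = 65600 / 2.52508e-05 = 2.60 Gbps.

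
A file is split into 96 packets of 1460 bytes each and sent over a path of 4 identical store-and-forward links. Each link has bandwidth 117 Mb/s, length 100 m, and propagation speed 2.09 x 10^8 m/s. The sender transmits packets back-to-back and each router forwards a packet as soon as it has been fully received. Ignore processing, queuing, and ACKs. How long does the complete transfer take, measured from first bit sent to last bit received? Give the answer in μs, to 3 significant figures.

Per-hop transmission t_tx = L/R = 11680/117000000 = 99.8291 μs.
Per-hop propagation t_prop = 100/209000000 = 0.478469 μs.
Pipeline fill: first packet needs 4·t_tx to clear all hops; remaining 95 packets each add one t_tx.
Total = (4+96-1)·t_tx + 4·t_prop = 99·99.8291 + 4·0.478469 = 9880 μs.

9880 μs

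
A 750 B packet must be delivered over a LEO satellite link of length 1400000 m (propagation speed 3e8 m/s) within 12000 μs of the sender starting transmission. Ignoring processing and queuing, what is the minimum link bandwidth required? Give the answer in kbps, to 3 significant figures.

818 kbps

L = 6000 bits.
Propagation delay = 1400000 / 300000000 = 4666.67 μs.
Transmission budget = 12000 − 4666.67 = 7333.33 μs.
R ≥ L / t_tx = 6000 bits / 0.00733333 s = 818 kbps.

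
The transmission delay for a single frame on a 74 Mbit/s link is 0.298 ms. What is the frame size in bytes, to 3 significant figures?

2760 bytes

L = R × t_tx = 74000000 b/s × 0.000298 s = 22052 bits.
In bytes: 22052 / 8 = 2760 bytes.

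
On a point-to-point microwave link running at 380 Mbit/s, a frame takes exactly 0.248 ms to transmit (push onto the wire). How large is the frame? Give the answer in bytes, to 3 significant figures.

L = R × t_tx = 380000000 b/s × 0.000248 s = 94240 bits.
In bytes: 94240 / 8 = 11800 bytes.

11800 bytes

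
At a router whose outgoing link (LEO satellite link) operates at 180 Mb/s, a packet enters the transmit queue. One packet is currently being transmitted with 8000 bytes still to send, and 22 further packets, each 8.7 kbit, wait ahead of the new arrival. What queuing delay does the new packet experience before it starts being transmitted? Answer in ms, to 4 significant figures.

1.419 ms

Each queued packet: L/R = 8700/180000000 = 0.0483333 ms.
22 queued → 1.06333 ms.
Plus remaining 64000 bits of current packet: 0.355556 ms.
Queuing delay = 1.419 ms.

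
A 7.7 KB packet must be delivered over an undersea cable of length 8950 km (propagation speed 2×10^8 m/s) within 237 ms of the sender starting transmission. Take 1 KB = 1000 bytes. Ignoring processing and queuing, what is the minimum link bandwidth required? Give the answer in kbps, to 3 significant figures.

320 kbps

L = 61600 bits.
Propagation delay = 8950000 / 200000000 = 44.75 ms.
Transmission budget = 237 − 44.75 = 192.25 ms.
R ≥ L / t_tx = 61600 bits / 0.19225 s = 320 kbps.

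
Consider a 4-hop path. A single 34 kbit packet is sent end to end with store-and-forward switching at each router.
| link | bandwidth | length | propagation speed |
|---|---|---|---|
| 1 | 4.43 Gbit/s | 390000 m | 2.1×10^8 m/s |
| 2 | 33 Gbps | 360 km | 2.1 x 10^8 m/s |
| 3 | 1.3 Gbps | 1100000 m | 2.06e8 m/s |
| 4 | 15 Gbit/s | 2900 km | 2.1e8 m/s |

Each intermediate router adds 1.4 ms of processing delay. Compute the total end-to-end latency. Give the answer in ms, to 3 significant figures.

L = 34000 bits.
Transmission delays (L/R per hop): 0.00767494, 0.0010303, 0.0261538, 0.00226667 ms; sum = 0.0371258 ms.
Propagation delays (d/s per hop): 1.85714, 1.71429, 5.33981, 13.8095 ms; sum = 22.7208 ms.
Processing at 3 router(s): 3 × 1.4 ms = 4.2 ms.
End-to-end = 27.0 ms.

27.0 ms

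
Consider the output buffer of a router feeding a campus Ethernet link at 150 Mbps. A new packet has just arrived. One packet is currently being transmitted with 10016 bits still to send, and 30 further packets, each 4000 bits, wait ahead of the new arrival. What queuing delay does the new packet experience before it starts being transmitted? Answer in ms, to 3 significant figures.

Each queued packet: L/R = 4000/150000000 = 0.0266667 ms.
30 queued → 0.8 ms.
Plus remaining 10016 bits of current packet: 0.0667733 ms.
Queuing delay = 0.867 ms.

0.867 ms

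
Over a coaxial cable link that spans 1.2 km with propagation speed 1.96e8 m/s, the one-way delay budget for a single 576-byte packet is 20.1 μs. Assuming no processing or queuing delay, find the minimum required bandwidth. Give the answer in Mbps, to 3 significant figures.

L = 4608 bits.
Propagation delay = 1200 / 196000000 = 6.12245 μs.
Transmission budget = 20.1 − 6.12245 = 13.9776 μs.
R ≥ L / t_tx = 4608 bits / 1.39776e-05 s = 330 Mbps.

330 Mbps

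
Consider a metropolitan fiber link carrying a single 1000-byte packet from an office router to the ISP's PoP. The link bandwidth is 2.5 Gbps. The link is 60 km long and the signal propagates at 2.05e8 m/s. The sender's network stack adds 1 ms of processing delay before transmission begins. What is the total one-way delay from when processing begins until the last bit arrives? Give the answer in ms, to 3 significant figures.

1.30 ms

L = 1000 × 8 = 8000 bits.
Transmission delay = L/R = 8000 / 2500000000 = 0.0032 ms.
Propagation delay = d/s = 60000 m / 2.05e+08 m/s = 0.292683 ms.
Plus processing delay 1 ms = 1 ms.
Total = 1.30 ms.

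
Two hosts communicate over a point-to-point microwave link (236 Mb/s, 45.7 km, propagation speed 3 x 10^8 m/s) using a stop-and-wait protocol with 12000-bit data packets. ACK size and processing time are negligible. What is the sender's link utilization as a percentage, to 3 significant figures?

14.3 %

t_tx = L/R = 12000/236000000 = 5.08475e-05 s.
t_prop = 45700/300000000 = 0.000152333 s; RTT = 0.000304667 s.
Cycle = t_tx + RTT = 0.000355514 s.
Utilization = t_tx / cycle = 5.08475e-05/0.000355514 = 14.3 %.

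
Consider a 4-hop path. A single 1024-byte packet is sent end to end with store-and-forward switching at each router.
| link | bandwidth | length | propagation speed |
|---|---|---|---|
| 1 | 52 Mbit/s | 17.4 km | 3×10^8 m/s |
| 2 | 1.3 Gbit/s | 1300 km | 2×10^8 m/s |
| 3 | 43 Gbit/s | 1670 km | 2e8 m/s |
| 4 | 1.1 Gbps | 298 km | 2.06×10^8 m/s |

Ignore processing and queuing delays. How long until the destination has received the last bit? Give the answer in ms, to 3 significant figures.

16.5 ms

L = 1024 × 8 = 8192 bits.
Transmission delays (L/R per hop): 0.157538, 0.00630154, 0.000190512, 0.00744727 ms; sum = 0.171478 ms.
Propagation delays (d/s per hop): 0.058, 6.5, 8.35, 1.4466 ms; sum = 16.3546 ms.
End-to-end = 16.5 ms.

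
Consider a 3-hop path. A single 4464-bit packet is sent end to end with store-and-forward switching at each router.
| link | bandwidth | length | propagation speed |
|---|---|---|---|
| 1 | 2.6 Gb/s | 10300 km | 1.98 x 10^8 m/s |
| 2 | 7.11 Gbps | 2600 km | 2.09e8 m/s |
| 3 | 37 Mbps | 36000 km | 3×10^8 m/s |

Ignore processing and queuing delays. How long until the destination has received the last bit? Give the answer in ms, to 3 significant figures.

185 ms

Transmission delays (L/R per hop): 0.00171692, 0.000627848, 0.120649 ms; sum = 0.122993 ms.
Propagation delays (d/s per hop): 52.0202, 12.4402, 120 ms; sum = 184.46 ms.
End-to-end = 185 ms.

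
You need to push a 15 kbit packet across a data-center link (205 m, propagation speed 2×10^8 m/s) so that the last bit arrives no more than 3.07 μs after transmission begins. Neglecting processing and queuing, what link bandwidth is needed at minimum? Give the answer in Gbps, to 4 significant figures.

Propagation delay = 205 / 200000000 = 1.025 μs.
Transmission budget = 3.07 − 1.025 = 2.045 μs.
R ≥ L / t_tx = 15000 bits / 2.045e-06 s = 7.335 Gbps.

7.335 Gbps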